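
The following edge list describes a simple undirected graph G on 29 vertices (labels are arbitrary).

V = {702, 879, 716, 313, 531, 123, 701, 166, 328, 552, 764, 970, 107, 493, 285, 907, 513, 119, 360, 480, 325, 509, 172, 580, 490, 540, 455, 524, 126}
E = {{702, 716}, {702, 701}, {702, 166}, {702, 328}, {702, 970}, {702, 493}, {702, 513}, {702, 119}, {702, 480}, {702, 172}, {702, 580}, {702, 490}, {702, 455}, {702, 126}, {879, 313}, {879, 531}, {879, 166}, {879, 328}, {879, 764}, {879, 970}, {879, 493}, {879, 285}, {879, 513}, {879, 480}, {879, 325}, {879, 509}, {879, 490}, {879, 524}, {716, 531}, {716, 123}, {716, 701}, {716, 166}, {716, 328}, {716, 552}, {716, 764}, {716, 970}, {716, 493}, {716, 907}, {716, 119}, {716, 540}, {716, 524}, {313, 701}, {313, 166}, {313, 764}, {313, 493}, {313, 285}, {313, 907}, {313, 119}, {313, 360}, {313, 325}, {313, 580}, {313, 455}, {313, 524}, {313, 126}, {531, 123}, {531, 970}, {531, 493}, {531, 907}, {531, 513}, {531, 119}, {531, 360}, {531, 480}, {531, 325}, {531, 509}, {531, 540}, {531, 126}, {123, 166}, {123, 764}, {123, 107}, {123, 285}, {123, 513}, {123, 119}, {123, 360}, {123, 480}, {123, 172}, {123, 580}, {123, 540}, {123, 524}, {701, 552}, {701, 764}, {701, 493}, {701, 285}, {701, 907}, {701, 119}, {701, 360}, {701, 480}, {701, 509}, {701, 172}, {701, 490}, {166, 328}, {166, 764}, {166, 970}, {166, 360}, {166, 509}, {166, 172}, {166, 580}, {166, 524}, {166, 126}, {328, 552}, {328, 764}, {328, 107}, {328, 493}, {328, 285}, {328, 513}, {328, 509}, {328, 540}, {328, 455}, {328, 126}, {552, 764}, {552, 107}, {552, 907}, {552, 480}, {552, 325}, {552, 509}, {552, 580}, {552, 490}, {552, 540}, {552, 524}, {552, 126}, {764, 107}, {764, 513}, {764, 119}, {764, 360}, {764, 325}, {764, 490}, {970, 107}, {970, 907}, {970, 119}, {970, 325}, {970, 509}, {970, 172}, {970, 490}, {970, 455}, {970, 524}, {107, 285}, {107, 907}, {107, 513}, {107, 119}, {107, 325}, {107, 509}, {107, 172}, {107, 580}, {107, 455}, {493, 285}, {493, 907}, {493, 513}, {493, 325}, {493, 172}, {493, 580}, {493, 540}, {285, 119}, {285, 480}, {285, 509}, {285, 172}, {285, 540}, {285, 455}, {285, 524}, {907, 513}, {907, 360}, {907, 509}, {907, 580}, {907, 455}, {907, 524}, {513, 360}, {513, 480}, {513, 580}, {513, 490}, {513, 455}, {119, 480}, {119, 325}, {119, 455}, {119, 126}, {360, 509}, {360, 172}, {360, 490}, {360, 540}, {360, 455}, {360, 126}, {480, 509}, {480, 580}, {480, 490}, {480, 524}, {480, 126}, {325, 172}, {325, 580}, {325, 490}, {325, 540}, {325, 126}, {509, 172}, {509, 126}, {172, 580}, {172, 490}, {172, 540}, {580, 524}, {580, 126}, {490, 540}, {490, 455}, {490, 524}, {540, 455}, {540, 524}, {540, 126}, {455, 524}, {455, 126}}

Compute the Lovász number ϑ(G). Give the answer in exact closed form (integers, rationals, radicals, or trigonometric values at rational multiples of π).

sqrt(29)

Vertex 702 has 14 neighbors: 716, 701, 166, 328, 970, 493, 513, 119, 480, 172, 580, 490, 455, 126.
N(716) = {702, 531, 123, 701, 166, 328, 552, 764, 970, 493, 907, 119, 540, 524}, |N(716)| = 14.
Vertex 701 has 14 neighbors: 702, 716, 313, 552, 764, 493, 285, 907, 119, 360, 480, 509, 172, 490.
N(764) = {879, 716, 313, 123, 701, 166, 328, 552, 107, 513, 119, 360, 325, 490}, |N(764)| = 14.
G on 29 vertices is 14-regular; strongly regular (29,14,6,7).
Distinct eigenvalues (to 3 d.p.): [14.0, 2.193, -3.193].
Lovász (edge-transitive): ϑ = −29·(-sqrt(29)/2 - 1/2)/((14)−(-sqrt(29)/2 - 1/2)) = sqrt(29).
≈ 5.385164807 (to 9 d.p.).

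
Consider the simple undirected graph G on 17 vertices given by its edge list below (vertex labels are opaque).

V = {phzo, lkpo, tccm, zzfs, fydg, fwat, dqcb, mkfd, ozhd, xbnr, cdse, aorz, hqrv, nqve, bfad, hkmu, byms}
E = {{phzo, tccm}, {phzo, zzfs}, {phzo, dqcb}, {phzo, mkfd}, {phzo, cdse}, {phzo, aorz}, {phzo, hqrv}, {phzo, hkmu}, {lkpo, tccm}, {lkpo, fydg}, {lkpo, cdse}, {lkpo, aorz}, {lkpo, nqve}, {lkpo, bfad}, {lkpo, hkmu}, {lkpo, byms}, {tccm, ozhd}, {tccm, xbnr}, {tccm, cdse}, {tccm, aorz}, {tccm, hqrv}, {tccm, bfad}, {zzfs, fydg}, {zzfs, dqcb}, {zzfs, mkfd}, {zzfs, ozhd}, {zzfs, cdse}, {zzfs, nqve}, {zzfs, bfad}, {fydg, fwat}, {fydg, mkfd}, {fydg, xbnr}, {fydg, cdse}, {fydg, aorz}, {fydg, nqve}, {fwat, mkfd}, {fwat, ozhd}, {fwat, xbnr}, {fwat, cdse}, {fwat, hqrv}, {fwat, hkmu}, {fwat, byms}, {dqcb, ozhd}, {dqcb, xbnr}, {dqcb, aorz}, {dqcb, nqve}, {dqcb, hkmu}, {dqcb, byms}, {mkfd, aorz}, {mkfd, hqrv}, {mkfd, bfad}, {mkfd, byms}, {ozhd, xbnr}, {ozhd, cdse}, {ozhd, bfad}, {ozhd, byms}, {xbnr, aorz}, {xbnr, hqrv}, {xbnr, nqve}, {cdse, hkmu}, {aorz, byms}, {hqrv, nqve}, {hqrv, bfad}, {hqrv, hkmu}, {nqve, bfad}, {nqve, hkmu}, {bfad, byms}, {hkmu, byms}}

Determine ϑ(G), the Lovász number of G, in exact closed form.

sqrt(17)

deg(byms) = 8; N(byms) = {lkpo, fwat, dqcb, mkfd, ozhd, aorz, bfad, hkmu}.
N(zzfs) = {phzo, fydg, dqcb, mkfd, ozhd, cdse, nqve, bfad}, |N(zzfs)| = 8.
Vertex mkfd has 8 neighbors: phzo, zzfs, fydg, fwat, aorz, hqrv, bfad, byms.
Vertex cdse has 8 neighbors: phzo, lkpo, tccm, zzfs, fydg, fwat, ozhd, hkmu.
G on 17 vertices is 8-regular; SR(17,8,3,4) — a Paley graph.
spec(A) ≈ [8.0, 1.5616, -2.5616] (distinct, 4 d.p.).
−17·(-sqrt(17)/2 - 1/2) / ((8)−(-sqrt(17)/2 - 1/2)) = sqrt(17) = ϑ(G).
= 4.12310563… (decimal).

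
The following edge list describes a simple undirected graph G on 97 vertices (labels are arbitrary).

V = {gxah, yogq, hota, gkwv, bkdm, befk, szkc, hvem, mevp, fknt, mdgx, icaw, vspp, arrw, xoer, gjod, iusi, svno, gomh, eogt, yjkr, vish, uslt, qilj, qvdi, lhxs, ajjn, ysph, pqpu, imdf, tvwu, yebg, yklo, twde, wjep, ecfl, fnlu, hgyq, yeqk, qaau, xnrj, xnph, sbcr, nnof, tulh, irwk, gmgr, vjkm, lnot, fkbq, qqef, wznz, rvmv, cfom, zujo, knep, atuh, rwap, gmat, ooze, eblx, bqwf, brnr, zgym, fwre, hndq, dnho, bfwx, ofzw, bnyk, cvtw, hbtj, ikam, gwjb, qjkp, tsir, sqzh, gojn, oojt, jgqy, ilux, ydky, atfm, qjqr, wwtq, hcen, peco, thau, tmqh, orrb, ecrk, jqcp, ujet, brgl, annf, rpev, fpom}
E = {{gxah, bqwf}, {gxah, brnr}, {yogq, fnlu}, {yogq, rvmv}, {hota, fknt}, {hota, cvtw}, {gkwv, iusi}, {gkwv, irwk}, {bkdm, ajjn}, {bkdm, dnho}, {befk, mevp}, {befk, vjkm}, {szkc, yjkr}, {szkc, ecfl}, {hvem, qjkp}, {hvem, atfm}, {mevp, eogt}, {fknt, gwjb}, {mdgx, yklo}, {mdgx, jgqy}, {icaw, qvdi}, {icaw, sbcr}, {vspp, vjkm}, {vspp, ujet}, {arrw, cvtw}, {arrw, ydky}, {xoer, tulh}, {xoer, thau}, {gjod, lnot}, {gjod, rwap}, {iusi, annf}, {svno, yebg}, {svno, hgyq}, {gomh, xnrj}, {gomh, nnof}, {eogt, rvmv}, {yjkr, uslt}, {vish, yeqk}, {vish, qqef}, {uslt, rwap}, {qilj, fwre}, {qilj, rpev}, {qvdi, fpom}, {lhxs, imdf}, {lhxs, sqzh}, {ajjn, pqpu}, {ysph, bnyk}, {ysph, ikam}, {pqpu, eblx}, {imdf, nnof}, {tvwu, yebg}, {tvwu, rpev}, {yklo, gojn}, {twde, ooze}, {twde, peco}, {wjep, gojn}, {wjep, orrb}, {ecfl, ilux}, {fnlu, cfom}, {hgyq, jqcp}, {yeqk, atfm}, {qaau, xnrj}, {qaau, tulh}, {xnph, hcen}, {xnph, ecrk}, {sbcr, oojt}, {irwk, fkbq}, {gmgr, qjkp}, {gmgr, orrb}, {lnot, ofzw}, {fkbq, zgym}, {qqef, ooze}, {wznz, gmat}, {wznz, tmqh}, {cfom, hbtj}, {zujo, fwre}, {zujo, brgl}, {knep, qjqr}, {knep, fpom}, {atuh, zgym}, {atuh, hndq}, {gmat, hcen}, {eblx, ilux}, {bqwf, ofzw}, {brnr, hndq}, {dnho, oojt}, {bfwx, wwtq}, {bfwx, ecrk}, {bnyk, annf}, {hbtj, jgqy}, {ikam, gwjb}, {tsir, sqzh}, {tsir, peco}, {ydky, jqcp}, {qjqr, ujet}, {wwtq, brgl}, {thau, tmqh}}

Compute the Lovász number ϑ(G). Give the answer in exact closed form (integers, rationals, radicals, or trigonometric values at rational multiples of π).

Vertex iusi has 2 neighbors: gkwv, annf.
N(lhxs) = {imdf, sqzh}, |N(lhxs)| = 2.
N(eblx) = {pqpu, ilux}, |N(eblx)| = 2.
Vertex qaau has 2 neighbors: xnrj, tulh.
Regular of degree 2 on 97 vertices: connected 2-regular on 97 ⇒ C_{97}.
The 49 distinct eigenvalues: [2.0, 1.9958, 1.9832, 1.9624, 1.9332, 1.896, 1.8508, 1.7979, 1.7374, 1.6697, 1.5949, 1.5134, 1.4256, 1.3318, 1.2325, 1.1279, 1.0186, 0.9051, 0.7878, 0.6671, 0.5437, 0.4179, 0.2905, 0.1618, 0.0324, -0.0971, -0.2262, -0.3544, -0.481, -0.6057, -0.7278, -0.8469, -0.9624, -1.0738, -1.1808, -1.2828, -1.3794, -1.4703, -1.555, -1.6331, -1.7044, -1.7686, -1.8253, -1.8744, -1.9156, -1.9488, -1.9738, -1.9906, -1.999].
λ_max=2, λ_min=-2*cos(pi/97); ϑ = −97·λ_min/(λ_max−λ_min) = 97*cos(pi/97)/(cos(pi/97) + 1).
Numerically 48.4872792.
48 ≤ 97*cos(pi/97)/(cos(pi/97) + 1) ≤ 49: both strict.

97*cos(pi/97)/(cos(pi/97) + 1)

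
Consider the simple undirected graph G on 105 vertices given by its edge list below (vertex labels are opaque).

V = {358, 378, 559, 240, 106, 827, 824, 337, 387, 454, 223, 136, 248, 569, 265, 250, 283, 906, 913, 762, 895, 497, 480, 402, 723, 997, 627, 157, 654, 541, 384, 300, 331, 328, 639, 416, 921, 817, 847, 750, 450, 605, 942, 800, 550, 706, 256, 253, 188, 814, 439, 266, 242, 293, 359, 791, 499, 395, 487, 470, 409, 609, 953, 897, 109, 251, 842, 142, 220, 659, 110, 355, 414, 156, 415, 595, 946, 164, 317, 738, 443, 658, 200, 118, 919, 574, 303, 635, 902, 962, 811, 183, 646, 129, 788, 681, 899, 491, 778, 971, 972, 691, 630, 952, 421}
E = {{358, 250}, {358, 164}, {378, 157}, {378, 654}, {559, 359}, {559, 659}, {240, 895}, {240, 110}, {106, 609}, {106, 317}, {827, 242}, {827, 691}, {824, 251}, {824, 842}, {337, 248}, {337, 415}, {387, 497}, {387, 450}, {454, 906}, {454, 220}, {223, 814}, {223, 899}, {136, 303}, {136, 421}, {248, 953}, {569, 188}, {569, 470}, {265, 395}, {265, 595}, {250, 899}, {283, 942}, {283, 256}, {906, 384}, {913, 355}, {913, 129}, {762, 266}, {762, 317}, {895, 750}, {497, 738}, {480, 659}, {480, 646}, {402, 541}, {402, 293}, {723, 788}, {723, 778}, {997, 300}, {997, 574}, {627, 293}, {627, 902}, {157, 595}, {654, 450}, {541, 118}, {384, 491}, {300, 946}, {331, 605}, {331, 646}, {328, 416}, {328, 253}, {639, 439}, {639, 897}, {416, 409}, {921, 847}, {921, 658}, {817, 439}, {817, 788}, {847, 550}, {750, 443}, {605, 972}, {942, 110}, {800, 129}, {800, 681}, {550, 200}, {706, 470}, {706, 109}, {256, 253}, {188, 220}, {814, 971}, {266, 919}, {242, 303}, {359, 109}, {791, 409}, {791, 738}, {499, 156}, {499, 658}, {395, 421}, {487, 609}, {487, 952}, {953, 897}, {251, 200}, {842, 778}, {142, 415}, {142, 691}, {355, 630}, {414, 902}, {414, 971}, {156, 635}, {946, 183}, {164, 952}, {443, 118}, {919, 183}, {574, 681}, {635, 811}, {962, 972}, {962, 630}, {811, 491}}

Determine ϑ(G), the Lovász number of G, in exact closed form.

N(416) = {328, 409}, |N(416)| = 2.
Vertex 550 has 2 neighbors: 847, 200.
Vertex 800 has 2 neighbors: 129, 681.
Vertex 283 has 2 neighbors: 942, 256.
G on 105 vertices is 2-regular; connected 2-regular on 105 ⇒ C_{105}.
Distinct eigenvalues (to 6 d.p.): [2.0, 1.99642, 1.985694, 1.967859, 1.94298, 1.911146, 1.87247, 1.827091, 1.775172, 1.716898, 1.652478, 1.582142, 1.506143, 1.424752, 1.338261, 1.24698, 1.151234, 1.051368, 0.947737, 0.840714, 0.730682, 0.618034, 0.503174, 0.386512, 0.268467, 0.14946, 0.029919, -0.08973, -0.209057, -0.327636, -0.445042, -0.560855, -0.67466, -0.78605, -0.894626, -1.0, -1.101794, -1.199644, -1.293199, -1.382125, -1.466104, -1.544834, -1.618034, -1.685442, -1.746816, -1.801938, -1.850609, -1.892655, -1.927926, -1.956295, -1.977662, -1.991949, -1.999105].
With N=105: ϑ(G) = 105·(-(-1)*2*cos(pi/105))/(2−(-2*cos(pi/105))) = 105*cos(pi/105)/(cos(pi/105) + 1).
Numerically 52.48824872.
52 ≤ 105*cos(pi/105)/(cos(pi/105) + 1) ≤ 53: both strict.

105*cos(pi/105)/(cos(pi/105) + 1)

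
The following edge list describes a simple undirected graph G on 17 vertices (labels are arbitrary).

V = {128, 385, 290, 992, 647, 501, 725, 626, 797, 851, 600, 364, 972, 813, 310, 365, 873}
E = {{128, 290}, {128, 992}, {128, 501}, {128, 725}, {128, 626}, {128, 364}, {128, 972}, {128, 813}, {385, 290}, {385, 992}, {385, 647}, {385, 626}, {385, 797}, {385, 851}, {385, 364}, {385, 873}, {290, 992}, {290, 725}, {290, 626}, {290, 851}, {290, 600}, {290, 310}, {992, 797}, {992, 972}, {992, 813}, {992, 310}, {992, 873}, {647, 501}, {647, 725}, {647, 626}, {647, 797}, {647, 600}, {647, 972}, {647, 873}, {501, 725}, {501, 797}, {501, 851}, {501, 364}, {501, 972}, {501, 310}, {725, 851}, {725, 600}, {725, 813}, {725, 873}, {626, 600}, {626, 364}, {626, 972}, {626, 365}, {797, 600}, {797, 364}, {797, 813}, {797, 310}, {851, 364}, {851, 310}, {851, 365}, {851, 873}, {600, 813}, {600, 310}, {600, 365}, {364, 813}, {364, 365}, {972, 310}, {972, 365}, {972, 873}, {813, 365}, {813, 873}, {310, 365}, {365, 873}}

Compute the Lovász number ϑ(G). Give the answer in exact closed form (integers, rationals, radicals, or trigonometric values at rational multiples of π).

N(992) = {128, 385, 290, 797, 972, 813, 310, 873}, |N(992)| = 8.
deg(128) = 8; N(128) = {290, 992, 501, 725, 626, 364, 972, 813}.
deg(365) = 8; N(365) = {626, 851, 600, 364, 972, 813, 310, 873}.
Vertex 851 has 8 neighbors: 385, 290, 501, 725, 364, 310, 365, 873.
Every vertex has degree 8 (N=17); Paley(17): SR with (k,λ,μ)=(8,3,4).
A has 3 distinct eigenvalues ≈ [8.0, 1.5616, -2.5616].
With N=17: ϑ(G) = 17·(-(-sqrt(17)/2 - 1/2))/(8−(-sqrt(17)/2 - 1/2)) = sqrt(17).
≈ 4.1231 (to 4 d.p.).

sqrt(17)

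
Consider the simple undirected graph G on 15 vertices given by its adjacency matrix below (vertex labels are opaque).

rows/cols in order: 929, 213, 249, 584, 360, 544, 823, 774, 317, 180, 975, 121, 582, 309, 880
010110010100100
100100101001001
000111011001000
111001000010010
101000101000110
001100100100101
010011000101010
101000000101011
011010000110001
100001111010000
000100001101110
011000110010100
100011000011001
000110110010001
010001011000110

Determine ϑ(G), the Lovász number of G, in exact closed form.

5

deg(880) = 6; N(880) = {213, 544, 774, 317, 582, 309}.
N(317) = {213, 249, 360, 180, 975, 880}, |N(317)| = 6.
N(544) = {249, 584, 823, 180, 582, 880}, |N(544)| = 6.
N(584) = {929, 213, 249, 544, 975, 309}, |N(584)| = 6.
6-regular, N=15; Kneser-type, 2-subsets of [6].
The 3 distinct eigenvalues: [6.0, 1.0, -3.0].
Lovász: ϑ = −15(-3)/(6+-1*(-3)) = 5.
= 5.000000000… (decimal).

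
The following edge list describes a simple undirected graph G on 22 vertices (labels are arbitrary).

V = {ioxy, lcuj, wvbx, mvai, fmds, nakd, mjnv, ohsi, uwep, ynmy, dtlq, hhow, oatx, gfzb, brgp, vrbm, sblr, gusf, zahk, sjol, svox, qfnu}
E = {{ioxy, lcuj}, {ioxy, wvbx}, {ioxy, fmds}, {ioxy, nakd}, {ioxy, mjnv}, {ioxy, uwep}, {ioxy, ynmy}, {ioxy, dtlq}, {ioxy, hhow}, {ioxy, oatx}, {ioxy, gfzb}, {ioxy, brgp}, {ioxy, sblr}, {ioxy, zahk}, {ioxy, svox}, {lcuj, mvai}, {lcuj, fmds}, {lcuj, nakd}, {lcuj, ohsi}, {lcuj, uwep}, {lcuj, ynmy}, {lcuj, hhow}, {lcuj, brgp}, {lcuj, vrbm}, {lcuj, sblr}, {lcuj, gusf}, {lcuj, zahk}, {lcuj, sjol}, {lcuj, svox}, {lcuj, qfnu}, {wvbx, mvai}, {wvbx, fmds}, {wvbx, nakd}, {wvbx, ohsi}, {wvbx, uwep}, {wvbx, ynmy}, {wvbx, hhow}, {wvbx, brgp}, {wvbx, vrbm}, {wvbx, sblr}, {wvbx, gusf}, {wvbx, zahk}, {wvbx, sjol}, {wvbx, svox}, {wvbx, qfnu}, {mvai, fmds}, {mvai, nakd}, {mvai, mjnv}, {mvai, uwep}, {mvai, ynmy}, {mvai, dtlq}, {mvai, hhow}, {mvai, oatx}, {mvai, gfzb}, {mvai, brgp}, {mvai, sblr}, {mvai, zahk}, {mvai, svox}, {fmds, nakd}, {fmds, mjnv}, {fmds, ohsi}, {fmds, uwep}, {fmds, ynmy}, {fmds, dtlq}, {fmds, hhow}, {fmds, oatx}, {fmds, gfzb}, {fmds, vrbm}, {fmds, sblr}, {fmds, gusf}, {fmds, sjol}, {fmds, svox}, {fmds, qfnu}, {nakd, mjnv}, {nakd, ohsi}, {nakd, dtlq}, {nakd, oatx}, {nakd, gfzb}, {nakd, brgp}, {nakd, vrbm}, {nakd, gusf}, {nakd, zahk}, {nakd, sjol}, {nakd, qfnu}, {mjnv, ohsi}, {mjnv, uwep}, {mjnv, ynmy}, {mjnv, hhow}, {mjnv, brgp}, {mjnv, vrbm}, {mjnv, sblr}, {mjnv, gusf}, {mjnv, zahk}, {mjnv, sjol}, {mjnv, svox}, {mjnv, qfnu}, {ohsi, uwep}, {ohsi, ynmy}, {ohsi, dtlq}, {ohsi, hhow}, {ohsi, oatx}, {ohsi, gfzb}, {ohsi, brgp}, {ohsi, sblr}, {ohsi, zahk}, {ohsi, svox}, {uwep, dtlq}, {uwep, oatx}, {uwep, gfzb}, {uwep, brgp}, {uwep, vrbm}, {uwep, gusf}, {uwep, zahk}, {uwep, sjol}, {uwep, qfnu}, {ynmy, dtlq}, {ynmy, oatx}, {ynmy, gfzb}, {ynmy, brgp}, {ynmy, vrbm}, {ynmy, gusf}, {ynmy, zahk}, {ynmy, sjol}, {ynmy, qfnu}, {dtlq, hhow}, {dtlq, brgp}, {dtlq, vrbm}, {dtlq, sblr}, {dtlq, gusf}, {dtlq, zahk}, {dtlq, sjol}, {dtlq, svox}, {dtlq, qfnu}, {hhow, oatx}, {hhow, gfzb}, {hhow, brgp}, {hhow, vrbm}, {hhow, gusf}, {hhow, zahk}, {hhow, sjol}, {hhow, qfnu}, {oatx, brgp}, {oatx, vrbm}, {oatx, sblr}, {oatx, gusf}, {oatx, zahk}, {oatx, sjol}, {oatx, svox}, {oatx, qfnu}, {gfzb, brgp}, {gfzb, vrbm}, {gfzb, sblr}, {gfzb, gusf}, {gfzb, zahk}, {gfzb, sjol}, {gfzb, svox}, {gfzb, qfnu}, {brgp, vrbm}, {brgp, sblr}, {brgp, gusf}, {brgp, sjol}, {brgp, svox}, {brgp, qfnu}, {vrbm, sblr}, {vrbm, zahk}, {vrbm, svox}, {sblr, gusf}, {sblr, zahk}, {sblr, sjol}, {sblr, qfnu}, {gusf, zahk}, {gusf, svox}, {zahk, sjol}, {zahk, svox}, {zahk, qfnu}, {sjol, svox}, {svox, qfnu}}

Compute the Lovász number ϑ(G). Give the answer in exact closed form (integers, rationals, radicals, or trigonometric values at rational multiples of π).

7

N(hhow) = {ioxy, lcuj, wvbx, mvai, fmds, mjnv, ohsi, dtlq, oatx, gfzb, brgp, vrbm, gusf, zahk, sjol, qfnu}, |N(hhow)| = 16.
deg(oatx) = 16; N(oatx) = {ioxy, mvai, fmds, nakd, ohsi, uwep, ynmy, hhow, brgp, vrbm, sblr, gusf, zahk, sjol, svox, qfnu}.
Vertex gfzb has 16 neighbors: ioxy, mvai, fmds, nakd, ohsi, uwep, ynmy, hhow, brgp, vrbm, sblr, gusf, zahk, sjol, svox, qfnu.
deg(dtlq) = 16; N(dtlq) = {ioxy, mvai, fmds, nakd, ohsi, uwep, ynmy, hhow, brgp, vrbm, sblr, gusf, zahk, sjol, svox, qfnu}.
4 parts of sizes [7, 6, 6, 3]; α(G) = 7 = ϑ (perfect).
ϑ(G) ≈ 7.000000000.
Sandwich: α(G)=7 ≤ ϑ(G)=7 ≤ χ(Ḡ)=7 (collapsed).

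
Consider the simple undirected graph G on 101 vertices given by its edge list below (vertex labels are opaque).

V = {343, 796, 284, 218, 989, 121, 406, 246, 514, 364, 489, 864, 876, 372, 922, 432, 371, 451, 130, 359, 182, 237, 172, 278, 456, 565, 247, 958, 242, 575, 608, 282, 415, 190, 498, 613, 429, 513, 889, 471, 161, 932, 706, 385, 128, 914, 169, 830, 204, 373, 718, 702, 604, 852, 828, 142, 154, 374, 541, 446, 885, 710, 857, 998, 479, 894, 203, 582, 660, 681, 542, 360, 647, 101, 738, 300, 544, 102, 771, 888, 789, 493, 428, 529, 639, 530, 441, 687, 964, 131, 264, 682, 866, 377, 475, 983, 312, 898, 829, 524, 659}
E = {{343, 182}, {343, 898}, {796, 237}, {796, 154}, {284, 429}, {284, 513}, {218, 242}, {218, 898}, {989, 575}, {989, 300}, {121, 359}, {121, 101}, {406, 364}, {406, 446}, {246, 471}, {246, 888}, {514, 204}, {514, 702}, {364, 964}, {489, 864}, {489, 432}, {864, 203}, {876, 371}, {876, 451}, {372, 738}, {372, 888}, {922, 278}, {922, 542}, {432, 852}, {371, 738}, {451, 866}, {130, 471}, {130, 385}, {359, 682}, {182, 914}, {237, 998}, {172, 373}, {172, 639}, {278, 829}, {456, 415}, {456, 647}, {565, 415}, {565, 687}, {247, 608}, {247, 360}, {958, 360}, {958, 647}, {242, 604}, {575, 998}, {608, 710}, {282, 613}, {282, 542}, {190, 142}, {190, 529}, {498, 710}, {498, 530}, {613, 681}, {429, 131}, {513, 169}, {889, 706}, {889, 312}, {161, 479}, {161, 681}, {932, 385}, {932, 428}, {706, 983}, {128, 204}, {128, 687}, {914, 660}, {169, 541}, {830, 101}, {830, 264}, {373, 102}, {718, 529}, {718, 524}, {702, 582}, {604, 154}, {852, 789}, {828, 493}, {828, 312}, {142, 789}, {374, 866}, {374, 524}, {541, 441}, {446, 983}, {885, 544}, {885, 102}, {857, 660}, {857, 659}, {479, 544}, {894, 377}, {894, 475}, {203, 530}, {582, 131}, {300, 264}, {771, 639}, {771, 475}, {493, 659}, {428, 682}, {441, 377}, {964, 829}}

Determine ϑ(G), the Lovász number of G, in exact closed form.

101*cos(pi/101)/(cos(pi/101) + 1)

N(415) = {456, 565}, |N(415)| = 2.
N(964) = {364, 829}, |N(964)| = 2.
N(866) = {451, 374}, |N(866)| = 2.
deg(182) = 2; N(182) = {343, 914}.
deg(v) = 2 for all v (|V|=101); connected 2-regular on 101 ⇒ C_{101}.
A has 51 distinct eigenvalues ≈ [2.0, 1.996131, 1.98454, 1.96527, 1.938398, 1.904026, 1.862288, 1.813345, 1.757387, 1.694629, 1.625316, 1.549714, 1.468117, 1.38084, 1.288221, 1.190618, 1.088408, 0.981988, 0.871769, 0.758177, 0.641652, 0.522644, 0.401614, 0.279031, 0.155368, 0.031104, -0.093281, -0.217304, -0.340487, -0.462353, -0.582429, -0.700253, -0.815367, -0.927327, -1.035699, -1.140065, -1.240019, -1.335176, -1.425168, -1.509646, -1.588283, -1.660776, -1.726843, -1.78623, -1.838706, -1.884069, -1.922142, -1.952779, -1.975861, -1.991299, -1.999033].
λ_max=2, λ_min=-2*cos(pi/101); ϑ = −101·λ_min/(λ_max−λ_min) = 101*cos(pi/101)/(cos(pi/101) + 1).
Numerically 50.487783.
Lovász sandwich 50 ≤ 101*cos(pi/101)/(cos(pi/101) + 1) ≤ 51: both strict.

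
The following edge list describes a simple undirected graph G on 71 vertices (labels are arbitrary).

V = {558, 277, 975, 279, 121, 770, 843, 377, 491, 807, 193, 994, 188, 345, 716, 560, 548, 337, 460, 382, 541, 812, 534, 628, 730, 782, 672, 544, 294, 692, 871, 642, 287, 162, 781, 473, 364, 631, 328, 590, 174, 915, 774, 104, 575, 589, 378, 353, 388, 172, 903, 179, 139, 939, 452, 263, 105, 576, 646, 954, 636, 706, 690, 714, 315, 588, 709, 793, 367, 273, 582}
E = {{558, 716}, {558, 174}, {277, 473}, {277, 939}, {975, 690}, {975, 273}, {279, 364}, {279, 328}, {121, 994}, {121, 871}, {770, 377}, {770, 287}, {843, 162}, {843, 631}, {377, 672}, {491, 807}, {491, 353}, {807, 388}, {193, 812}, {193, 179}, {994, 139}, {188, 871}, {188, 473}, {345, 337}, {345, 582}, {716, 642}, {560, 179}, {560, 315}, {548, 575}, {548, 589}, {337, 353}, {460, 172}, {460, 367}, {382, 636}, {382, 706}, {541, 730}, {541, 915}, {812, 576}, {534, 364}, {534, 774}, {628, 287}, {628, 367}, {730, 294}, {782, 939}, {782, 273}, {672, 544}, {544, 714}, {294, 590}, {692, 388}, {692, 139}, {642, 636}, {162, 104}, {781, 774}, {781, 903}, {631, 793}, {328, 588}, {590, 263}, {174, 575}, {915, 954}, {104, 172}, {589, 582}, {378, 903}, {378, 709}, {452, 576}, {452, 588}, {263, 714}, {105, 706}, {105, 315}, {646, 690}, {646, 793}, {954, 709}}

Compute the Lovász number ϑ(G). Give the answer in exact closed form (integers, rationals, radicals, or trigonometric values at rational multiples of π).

71*cos(pi/71)/(cos(pi/71) + 1)

deg(121) = 2; N(121) = {994, 871}.
deg(939) = 2; N(939) = {277, 782}.
deg(378) = 2; N(378) = {903, 709}.
Vertex 460 has 2 neighbors: 172, 367.
Regular of degree 2 on 71 vertices: a single 71-cycle (edge-transitive).
spec(A) ≈ [2.0, 1.992, 1.969, 1.93, 1.876, 1.807, 1.725, 1.628, 1.519, 1.398, 1.267, 1.125, 0.974, 0.816, 0.652, 0.482, 0.308, 0.133, -0.044, -0.221, -0.396, -0.567, -0.735, -0.896, -1.051, -1.197, -1.334, -1.46, -1.575, -1.678, -1.768, -1.843, -1.905, -1.951, -1.982, -1.998] (distinct, 3 d.p.).
Lovász: ϑ = −71(-2*cos(pi/71))/(2+-(-1)*2*cos(pi/71)) = 71*cos(pi/71)/(cos(pi/71) + 1).
ϑ(G) ≈ 35.482618264.
Check 35 ≤ 71*cos(pi/71)/(cos(pi/71) + 1) ≤ 36: both strict.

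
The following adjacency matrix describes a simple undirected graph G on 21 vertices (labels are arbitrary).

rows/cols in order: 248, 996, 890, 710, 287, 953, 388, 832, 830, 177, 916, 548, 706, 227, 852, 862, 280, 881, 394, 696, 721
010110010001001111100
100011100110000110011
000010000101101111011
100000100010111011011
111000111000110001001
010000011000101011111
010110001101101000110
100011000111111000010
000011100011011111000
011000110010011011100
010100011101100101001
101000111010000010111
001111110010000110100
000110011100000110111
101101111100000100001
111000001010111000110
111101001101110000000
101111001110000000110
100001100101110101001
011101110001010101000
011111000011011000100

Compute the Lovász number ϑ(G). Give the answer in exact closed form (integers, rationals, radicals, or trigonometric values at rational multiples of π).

6

N(248) = {996, 710, 287, 832, 548, 852, 862, 280, 881, 394}, |N(248)| = 10.
deg(696) = 10; N(696) = {996, 890, 710, 953, 388, 832, 548, 227, 862, 881}.
deg(996) = 10; N(996) = {248, 287, 953, 388, 177, 916, 862, 280, 696, 721}.
Vertex 227 has 10 neighbors: 710, 287, 832, 830, 177, 862, 280, 394, 696, 721.
Regular of degree 10 on 21 vertices: Kneser K(7,2) on C(7,2)=21 vertices.
A has 3 distinct eigenvalues ≈ [10.0, 1.0, -4.0].
λ_max=10, λ_min=-4; ϑ = −21·λ_min/(λ_max−λ_min) = 6.
ϑ(G) ≈ 6.00000000.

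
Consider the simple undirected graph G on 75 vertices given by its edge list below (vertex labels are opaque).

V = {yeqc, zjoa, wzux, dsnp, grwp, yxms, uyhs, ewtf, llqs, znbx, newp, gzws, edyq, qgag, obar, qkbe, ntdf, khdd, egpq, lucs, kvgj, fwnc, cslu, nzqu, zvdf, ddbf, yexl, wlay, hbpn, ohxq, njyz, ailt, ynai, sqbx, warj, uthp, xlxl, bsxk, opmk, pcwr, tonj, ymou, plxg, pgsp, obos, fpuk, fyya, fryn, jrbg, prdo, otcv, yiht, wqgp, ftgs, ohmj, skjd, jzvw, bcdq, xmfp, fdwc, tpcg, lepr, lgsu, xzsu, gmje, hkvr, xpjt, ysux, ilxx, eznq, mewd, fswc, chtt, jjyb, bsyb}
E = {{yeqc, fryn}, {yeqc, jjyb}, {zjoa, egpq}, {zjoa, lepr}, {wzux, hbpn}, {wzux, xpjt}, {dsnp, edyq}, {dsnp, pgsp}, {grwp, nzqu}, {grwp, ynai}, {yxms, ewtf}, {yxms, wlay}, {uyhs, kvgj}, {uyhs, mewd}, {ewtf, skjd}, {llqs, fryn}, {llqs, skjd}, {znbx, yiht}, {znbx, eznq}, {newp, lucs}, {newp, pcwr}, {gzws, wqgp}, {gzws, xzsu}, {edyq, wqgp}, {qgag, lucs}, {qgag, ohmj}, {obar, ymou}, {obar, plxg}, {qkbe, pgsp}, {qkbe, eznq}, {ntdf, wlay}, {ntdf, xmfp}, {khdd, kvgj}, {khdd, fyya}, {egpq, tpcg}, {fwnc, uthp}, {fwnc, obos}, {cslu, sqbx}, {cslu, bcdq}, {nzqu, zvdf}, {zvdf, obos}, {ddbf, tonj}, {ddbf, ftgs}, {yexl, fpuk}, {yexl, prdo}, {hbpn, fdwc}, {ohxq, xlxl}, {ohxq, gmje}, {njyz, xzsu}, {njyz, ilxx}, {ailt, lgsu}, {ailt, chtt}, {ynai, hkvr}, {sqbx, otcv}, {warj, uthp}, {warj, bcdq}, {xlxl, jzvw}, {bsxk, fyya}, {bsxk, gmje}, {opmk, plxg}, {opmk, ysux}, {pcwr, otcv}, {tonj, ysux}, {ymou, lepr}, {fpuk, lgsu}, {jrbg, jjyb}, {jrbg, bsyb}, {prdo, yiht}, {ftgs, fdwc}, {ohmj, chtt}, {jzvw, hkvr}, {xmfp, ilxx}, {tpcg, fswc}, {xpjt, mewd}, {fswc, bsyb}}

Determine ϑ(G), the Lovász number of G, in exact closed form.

75*cos(pi/75)/(cos(pi/75) + 1)

N(ohmj) = {qgag, chtt}, |N(ohmj)| = 2.
deg(xmfp) = 2; N(xmfp) = {ntdf, ilxx}.
Vertex dsnp has 2 neighbors: edyq, pgsp.
deg(otcv) = 2; N(otcv) = {sqbx, pcwr}.
75-vertex 2-regular graph: this is C_{75}, the 75-cycle.
spec(A) ≈ [2.0, 1.993, 1.972, 1.9372, 1.8888, 1.8271, 1.7526, 1.6658, 1.5674, 1.4579, 1.3383, 1.2092, 1.0717, 0.9266, 0.775, 0.618, 0.4567, 0.2922, 0.1256, -0.0419, -0.2091, -0.3748, -0.5378, -0.6971, -0.8516, -1.0, -1.1414, -1.2748, -1.3993, -1.514, -1.618, -1.7107, -1.7914, -1.8596, -1.9146, -1.9563, -1.9842, -1.9982] (distinct, 4 d.p.).
−75·(-2*cos(pi/75)) / ((2)−(-2*cos(pi/75))) = 75*cos(pi/75)/(cos(pi/75) + 1) = ϑ(G).
Numerically 37.483546.
Check 37 ≤ 75*cos(pi/75)/(cos(pi/75) + 1) ≤ 38: both strict.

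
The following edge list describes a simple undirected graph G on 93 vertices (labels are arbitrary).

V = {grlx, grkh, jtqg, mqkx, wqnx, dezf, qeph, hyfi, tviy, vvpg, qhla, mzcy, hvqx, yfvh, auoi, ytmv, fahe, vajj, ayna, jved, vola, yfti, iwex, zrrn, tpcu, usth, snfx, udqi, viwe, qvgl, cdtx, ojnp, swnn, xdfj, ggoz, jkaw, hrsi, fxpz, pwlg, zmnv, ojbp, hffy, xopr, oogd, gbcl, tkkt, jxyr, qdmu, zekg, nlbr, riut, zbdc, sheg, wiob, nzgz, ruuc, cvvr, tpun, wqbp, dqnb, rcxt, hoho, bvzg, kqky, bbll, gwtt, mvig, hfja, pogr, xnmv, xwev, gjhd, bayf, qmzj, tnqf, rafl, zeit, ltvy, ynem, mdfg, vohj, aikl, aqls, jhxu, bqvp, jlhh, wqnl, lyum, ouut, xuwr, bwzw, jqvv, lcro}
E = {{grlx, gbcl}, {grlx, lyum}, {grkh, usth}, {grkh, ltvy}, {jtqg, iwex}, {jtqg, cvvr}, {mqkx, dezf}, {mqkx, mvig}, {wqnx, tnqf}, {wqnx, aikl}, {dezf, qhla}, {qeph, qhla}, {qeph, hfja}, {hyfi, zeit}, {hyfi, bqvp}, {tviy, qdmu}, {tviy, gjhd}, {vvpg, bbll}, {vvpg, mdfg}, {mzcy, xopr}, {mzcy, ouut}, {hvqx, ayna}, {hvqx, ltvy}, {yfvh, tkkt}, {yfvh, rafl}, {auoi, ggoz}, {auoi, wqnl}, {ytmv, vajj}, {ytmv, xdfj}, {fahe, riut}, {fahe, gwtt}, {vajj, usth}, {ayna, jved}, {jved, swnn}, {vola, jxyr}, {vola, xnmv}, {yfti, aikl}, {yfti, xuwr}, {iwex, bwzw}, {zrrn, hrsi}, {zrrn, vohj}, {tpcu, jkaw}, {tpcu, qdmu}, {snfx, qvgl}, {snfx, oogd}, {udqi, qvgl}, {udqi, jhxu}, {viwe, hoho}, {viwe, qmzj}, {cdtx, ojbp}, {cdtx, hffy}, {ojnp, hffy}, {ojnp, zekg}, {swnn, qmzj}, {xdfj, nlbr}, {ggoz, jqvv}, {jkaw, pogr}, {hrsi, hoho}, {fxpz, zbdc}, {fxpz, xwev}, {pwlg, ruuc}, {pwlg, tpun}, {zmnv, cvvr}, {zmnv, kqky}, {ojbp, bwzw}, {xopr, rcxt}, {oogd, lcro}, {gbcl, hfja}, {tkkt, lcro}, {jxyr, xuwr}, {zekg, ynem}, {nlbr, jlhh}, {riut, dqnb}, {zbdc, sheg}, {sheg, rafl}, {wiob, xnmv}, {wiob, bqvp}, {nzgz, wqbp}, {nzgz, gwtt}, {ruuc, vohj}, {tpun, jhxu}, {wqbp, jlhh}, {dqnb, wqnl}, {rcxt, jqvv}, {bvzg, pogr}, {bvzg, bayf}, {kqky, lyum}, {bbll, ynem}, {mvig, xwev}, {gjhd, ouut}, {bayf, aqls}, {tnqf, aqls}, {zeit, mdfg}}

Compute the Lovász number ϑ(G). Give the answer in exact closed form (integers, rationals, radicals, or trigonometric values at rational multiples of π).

93*cos(pi/93)/(cos(pi/93) + 1)

deg(ojnp) = 2; N(ojnp) = {hffy, zekg}.
deg(wqbp) = 2; N(wqbp) = {nzgz, jlhh}.
Vertex wiob has 2 neighbors: xnmv, bqvp.
Vertex bbll has 2 neighbors: vvpg, ynem.
deg(v) = 2 for all v (|V|=93); a single 93-cycle (edge-transitive).
spec(A) ≈ [2.0, 1.995437, 1.98177, 1.95906, 1.927411, 1.886968, 1.837916, 1.780477, 1.714914, 1.641527, 1.56065, 1.472651, 1.377934, 1.276929, 1.170098, 1.057928, 0.940931, 0.819641, 0.694611, 0.566411, 0.435627, 0.302856, 0.168702, 0.033779, -0.101298, -0.235913, -0.369452, -0.501305, -0.630871, -0.757558, -0.880788, -1.0, -1.114649, -1.224212, -1.328189, -1.426106, -1.517516, -1.602002, -1.679179, -1.748693, -1.810229, -1.863505, -1.908279, -1.944345, -1.97154, -1.989739, -1.998859] (distinct, 6 d.p.).
ϑ = −N·λ_min/(λ_max−λ_min) = −93·(-2*cos(pi/93))/(2−(-2*cos(pi/93))) = 93*cos(pi/93)/(cos(pi/93) + 1).
≈ 46.4867 (to 4 d.p.).
46 ≤ 93*cos(pi/93)/(cos(pi/93) + 1) ≤ 47: both strict.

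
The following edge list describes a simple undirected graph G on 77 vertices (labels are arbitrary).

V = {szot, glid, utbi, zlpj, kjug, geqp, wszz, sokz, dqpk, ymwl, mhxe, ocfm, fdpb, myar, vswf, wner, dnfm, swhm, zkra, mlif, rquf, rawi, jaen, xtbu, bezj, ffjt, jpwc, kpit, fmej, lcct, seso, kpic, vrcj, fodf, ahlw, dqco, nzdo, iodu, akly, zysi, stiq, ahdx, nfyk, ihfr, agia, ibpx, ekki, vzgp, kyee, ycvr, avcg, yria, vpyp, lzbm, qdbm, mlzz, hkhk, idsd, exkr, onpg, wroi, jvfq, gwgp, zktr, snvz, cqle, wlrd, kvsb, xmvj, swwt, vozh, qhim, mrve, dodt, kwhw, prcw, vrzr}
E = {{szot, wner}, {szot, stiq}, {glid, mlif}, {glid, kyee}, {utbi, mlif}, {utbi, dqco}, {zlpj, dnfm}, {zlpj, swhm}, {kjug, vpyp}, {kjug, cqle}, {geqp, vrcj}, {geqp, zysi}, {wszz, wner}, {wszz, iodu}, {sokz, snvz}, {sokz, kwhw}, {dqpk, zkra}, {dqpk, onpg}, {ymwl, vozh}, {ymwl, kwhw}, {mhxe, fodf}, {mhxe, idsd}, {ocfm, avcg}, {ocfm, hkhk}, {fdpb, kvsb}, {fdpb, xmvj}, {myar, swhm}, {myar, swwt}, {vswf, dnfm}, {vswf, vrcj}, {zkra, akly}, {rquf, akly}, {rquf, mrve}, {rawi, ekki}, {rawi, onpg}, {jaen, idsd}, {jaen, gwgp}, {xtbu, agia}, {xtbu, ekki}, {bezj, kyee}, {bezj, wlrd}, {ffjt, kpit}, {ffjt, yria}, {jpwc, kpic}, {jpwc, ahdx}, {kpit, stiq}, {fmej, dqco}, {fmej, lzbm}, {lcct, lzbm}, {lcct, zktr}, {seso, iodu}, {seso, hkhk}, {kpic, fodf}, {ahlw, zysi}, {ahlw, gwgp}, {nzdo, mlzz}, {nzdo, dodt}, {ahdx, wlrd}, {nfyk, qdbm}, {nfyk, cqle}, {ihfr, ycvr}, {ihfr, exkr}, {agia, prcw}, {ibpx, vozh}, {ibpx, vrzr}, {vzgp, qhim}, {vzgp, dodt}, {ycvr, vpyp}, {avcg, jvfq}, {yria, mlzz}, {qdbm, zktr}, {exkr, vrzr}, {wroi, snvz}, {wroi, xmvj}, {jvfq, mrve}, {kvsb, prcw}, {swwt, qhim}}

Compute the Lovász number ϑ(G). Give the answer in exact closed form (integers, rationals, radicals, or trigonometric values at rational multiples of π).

77*cos(pi/77)/(cos(pi/77) + 1)

Vertex akly has 2 neighbors: zkra, rquf.
deg(lcct) = 2; N(lcct) = {lzbm, zktr}.
N(agia) = {xtbu, prcw}, |N(agia)| = 2.
deg(avcg) = 2; N(avcg) = {ocfm, jvfq}.
G on 77 vertices is 2-regular; the odd cycle C_{77}.
Distinct eigenvalues (to 4 d.p.): [2.0, 1.9933, 1.9734, 1.9404, 1.8944, 1.8358, 1.765, 1.6825, 1.5888, 1.4845, 1.3703, 1.247, 1.1154, 0.9764, 0.8308, 0.6798, 0.5242, 0.3651, 0.2036, 0.0408, -0.1223, -0.2846, -0.445, -0.6025, -0.7559, -0.9043, -1.0467, -1.1822, -1.3097, -1.4286, -1.5379, -1.637, -1.7252, -1.8019, -1.8667, -1.919, -1.9585, -1.985, -1.9983].
Lovász (edge-transitive): ϑ = −77·(-2*cos(pi/77))/((2)−(-2*cos(pi/77))) = 77*cos(pi/77)/(cos(pi/77) + 1).
ϑ(G) ≈ 38.483973469.
Lovász sandwich 38 ≤ 77*cos(pi/77)/(cos(pi/77) + 1) ≤ 39: both strict.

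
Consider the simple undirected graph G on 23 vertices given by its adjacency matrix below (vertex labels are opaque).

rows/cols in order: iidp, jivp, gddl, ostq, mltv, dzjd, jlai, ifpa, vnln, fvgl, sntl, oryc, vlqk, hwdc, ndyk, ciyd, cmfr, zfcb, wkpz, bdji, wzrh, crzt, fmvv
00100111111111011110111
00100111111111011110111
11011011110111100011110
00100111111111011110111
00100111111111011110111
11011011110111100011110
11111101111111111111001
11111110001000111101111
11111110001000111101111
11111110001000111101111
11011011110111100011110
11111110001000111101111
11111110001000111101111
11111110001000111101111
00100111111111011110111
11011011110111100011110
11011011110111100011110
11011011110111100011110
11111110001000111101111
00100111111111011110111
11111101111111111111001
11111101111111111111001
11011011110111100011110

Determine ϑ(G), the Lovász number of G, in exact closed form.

N(ostq) = {gddl, dzjd, jlai, ifpa, vnln, fvgl, sntl, oryc, vlqk, hwdc, ciyd, cmfr, zfcb, wkpz, wzrh, crzt, fmvv}, |N(ostq)| = 17.
N(dzjd) = {iidp, jivp, ostq, mltv, jlai, ifpa, vnln, fvgl, oryc, vlqk, hwdc, ndyk, wkpz, bdji, wzrh, crzt}, |N(dzjd)| = 16.
Vertex cmfr has 16 neighbors: iidp, jivp, ostq, mltv, jlai, ifpa, vnln, fvgl, oryc, vlqk, hwdc, ndyk, wkpz, bdji, wzrh, crzt.
deg(gddl) = 16; N(gddl) = {iidp, jivp, ostq, mltv, jlai, ifpa, vnln, fvgl, oryc, vlqk, hwdc, ndyk, wkpz, bdji, wzrh, crzt}.
Complete 4-partite, parts [7, 7, 6, 3]: perfect, ϑ = α = 7.
≈ 7.00000 (to 5 d.p.).
7 ≤ 7 ≤ 7: collapsed.

7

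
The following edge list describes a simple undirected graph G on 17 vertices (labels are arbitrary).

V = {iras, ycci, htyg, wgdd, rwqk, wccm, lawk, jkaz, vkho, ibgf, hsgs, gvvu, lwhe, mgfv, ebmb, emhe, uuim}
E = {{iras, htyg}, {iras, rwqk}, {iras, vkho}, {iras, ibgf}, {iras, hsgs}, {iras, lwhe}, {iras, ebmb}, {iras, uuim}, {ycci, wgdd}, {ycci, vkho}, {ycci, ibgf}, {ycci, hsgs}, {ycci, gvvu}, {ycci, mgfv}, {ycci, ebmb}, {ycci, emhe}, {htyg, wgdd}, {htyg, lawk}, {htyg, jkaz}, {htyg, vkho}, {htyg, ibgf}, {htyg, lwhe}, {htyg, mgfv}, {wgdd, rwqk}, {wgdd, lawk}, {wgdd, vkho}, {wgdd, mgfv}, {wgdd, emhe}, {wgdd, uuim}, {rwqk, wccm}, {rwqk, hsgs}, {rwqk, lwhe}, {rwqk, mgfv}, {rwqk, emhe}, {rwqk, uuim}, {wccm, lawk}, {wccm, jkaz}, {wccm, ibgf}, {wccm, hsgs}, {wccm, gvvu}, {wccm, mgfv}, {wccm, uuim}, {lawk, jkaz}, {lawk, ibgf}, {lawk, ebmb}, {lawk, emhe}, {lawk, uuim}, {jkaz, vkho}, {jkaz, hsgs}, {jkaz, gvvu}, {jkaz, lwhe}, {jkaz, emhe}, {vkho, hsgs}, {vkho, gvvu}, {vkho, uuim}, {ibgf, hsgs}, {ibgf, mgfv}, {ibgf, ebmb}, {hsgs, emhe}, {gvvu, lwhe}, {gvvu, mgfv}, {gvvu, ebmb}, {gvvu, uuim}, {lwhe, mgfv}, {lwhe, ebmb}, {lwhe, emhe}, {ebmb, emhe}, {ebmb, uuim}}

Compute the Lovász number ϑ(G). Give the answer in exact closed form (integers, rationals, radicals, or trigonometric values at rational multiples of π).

sqrt(17)

deg(ycci) = 8; N(ycci) = {wgdd, vkho, ibgf, hsgs, gvvu, mgfv, ebmb, emhe}.
Vertex jkaz has 8 neighbors: htyg, wccm, lawk, vkho, hsgs, gvvu, lwhe, emhe.
N(emhe) = {ycci, wgdd, rwqk, lawk, jkaz, hsgs, lwhe, ebmb}, |N(emhe)| = 8.
N(wgdd) = {ycci, htyg, rwqk, lawk, vkho, mgfv, emhe, uuim}, |N(wgdd)| = 8.
17-vertex 8-regular graph: SR(17,8,3,4) — a Paley graph.
Distinct eigenvalues (to 6 d.p.): [8.0, 1.561553, -2.561553].
Lovász: ϑ = −17(-sqrt(17)/2 - 1/2)/(8+-(-sqrt(17)/2 - 1/2)) = sqrt(17).
ϑ(G) ≈ 4.1231.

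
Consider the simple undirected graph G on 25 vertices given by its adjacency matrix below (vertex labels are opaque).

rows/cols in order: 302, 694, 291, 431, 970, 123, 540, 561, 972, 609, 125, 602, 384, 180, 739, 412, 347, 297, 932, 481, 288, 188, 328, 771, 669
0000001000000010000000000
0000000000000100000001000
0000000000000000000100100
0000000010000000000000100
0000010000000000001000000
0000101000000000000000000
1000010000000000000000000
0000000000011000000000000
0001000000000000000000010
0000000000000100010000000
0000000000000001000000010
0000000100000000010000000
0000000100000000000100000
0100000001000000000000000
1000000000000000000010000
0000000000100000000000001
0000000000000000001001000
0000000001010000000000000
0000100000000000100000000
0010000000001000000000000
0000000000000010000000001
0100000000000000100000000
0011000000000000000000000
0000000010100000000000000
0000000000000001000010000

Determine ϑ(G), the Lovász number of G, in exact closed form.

Vertex 180 has 2 neighbors: 694, 609.
deg(384) = 2; N(384) = {561, 481}.
Vertex 561 has 2 neighbors: 602, 384.
N(302) = {540, 739}, |N(302)| = 2.
Every vertex has degree 2 (N=25); this is C_{25}, the 25-cycle.
The 13 distinct eigenvalues: [2.0, 1.937166, 1.752613, 1.457937, 1.071654, 0.618034, 0.125581, -0.374763, -0.851559, -1.274848, -1.618034, -1.859553, -1.984229].
With N=25: ϑ(G) = 25·(-(-1)*2*cos(pi/25))/(2−(-2*cos(pi/25))) = 25*cos(pi/25)/(cos(pi/25) + 1).
= 12.45052181… (decimal).
α=12, χ(Ḡ)=13; ϑ=25*cos(pi/25)/(cos(pi/25) + 1) lies between (both strict).

25*cos(pi/25)/(cos(pi/25) + 1)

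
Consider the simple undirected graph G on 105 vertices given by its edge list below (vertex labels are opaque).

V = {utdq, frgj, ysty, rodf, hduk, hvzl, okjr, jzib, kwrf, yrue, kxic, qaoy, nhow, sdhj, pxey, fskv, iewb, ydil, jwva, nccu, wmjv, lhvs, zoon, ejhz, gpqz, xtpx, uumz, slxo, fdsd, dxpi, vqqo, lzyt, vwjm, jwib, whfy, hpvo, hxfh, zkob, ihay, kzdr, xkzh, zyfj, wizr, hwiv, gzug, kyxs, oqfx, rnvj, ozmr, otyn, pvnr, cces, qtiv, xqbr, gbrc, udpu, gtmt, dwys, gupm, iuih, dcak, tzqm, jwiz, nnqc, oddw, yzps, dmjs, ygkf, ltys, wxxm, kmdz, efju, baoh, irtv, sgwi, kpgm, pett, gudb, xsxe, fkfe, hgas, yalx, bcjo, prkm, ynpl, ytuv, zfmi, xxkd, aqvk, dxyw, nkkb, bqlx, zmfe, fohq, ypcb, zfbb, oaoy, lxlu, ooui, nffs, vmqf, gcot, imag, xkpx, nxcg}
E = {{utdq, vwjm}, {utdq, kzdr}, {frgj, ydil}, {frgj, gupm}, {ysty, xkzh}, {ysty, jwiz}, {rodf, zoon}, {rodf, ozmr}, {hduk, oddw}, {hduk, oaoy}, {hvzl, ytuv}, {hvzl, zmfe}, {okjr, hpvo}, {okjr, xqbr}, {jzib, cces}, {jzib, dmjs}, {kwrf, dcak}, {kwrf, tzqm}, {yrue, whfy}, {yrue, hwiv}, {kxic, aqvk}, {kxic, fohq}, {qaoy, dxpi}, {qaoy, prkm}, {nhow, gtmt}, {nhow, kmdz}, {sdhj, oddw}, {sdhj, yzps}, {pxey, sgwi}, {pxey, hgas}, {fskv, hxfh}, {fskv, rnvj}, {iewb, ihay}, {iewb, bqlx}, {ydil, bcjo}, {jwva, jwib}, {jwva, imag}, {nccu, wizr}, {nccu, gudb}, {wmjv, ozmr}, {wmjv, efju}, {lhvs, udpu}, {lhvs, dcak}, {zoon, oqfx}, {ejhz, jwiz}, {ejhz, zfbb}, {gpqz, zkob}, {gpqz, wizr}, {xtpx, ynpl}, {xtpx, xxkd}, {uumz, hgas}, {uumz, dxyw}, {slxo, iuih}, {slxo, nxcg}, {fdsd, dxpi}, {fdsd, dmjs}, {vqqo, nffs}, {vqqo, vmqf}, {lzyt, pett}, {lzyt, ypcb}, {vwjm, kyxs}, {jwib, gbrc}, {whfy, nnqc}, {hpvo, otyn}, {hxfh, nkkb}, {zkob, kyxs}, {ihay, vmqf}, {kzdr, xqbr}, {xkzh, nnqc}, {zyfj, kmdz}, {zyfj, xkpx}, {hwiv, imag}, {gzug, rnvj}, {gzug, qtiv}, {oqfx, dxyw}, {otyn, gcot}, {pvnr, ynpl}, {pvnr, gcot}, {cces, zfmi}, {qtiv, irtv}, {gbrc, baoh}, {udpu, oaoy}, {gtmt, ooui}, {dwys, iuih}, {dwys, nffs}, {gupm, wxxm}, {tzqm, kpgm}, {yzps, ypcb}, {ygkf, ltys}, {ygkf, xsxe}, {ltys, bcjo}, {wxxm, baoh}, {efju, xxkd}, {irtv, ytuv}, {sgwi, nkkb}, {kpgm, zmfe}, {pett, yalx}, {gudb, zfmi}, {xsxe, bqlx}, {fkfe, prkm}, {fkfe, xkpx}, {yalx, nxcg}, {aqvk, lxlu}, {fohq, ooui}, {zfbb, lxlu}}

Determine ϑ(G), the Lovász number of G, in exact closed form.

105*cos(pi/105)/(cos(pi/105) + 1)

deg(hpvo) = 2; N(hpvo) = {okjr, otyn}.
N(xsxe) = {ygkf, bqlx}, |N(xsxe)| = 2.
N(zfmi) = {cces, gudb}, |N(zfmi)| = 2.
Vertex hxfh has 2 neighbors: fskv, nkkb.
G on 105 vertices is 2-regular; the odd cycle C_{105}.
spec(A) ≈ [2.0, 1.9964, 1.9857, 1.9679, 1.943, 1.9111, 1.8725, 1.8271, 1.7752, 1.7169, 1.6525, 1.5821, 1.5061, 1.4248, 1.3383, 1.247, 1.1512, 1.0514, 0.9477, 0.8407, 0.7307, 0.618, 0.5032, 0.3865, 0.2685, 0.1495, 0.0299, -0.0897, -0.2091, -0.3276, -0.445, -0.5609, -0.6747, -0.7861, -0.8946, -1.0, -1.1018, -1.1996, -1.2932, -1.3821, -1.4661, -1.5448, -1.618, -1.6854, -1.7468, -1.8019, -1.8506, -1.8927, -1.9279, -1.9563, -1.9777, -1.9919, -1.9991] (distinct, 4 d.p.).
With N=105: ϑ(G) = 105·(-(-1)*2*cos(pi/105))/(2−(-2*cos(pi/105))) = 105*cos(pi/105)/(cos(pi/105) + 1).
≈ 52.48824872 (to 8 d.p.).
52 ≤ 105*cos(pi/105)/(cos(pi/105) + 1) ≤ 53: both strict.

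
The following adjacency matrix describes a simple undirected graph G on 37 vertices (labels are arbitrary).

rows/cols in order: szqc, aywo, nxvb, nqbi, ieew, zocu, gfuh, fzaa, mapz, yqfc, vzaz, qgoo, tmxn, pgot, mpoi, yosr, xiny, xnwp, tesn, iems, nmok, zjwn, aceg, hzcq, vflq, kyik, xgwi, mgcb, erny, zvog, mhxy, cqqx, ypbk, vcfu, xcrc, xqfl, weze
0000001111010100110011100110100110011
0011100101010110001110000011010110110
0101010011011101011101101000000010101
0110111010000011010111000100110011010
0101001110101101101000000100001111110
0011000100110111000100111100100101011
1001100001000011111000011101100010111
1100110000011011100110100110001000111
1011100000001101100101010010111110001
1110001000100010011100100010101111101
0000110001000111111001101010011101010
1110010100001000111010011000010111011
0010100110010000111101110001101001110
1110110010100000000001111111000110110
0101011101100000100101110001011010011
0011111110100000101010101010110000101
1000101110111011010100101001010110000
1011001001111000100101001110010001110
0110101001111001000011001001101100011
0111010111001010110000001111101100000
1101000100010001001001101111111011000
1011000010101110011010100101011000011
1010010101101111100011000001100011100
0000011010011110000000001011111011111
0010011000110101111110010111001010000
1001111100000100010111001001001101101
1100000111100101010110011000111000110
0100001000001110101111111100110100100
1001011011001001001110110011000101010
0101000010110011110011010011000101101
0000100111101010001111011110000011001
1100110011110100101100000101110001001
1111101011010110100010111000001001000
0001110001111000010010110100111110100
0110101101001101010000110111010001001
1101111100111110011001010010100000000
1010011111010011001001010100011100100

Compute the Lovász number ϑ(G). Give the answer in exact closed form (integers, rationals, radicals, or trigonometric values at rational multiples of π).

N(mhxy) = {ieew, fzaa, mapz, yqfc, vzaz, tmxn, mpoi, tesn, iems, nmok, zjwn, hzcq, vflq, kyik, xgwi, ypbk, vcfu, weze}, |N(mhxy)| = 18.
deg(tmxn) = 18; N(tmxn) = {nxvb, ieew, fzaa, mapz, qgoo, xiny, xnwp, tesn, iems, zjwn, aceg, hzcq, mgcb, erny, mhxy, vcfu, xcrc, xqfl}.
Vertex vflq has 18 neighbors: nxvb, zocu, gfuh, vzaz, qgoo, pgot, yosr, xiny, xnwp, tesn, iems, nmok, hzcq, kyik, xgwi, mgcb, mhxy, ypbk.
deg(mgcb) = 18; N(mgcb) = {aywo, gfuh, tmxn, pgot, mpoi, xiny, tesn, iems, nmok, zjwn, aceg, hzcq, vflq, kyik, erny, zvog, cqqx, xcrc}.
37-vertex 18-regular graph: strongly regular (37,18,8,9).
A has 3 distinct eigenvalues ≈ [18.0, 2.5414, -3.5414].
ϑ = −N·λ_min/(λ_max−λ_min) = −37·(-sqrt(37)/2 - 1/2)/(18−(-sqrt(37)/2 - 1/2)) = sqrt(37).
ϑ(G) ≈ 6.0827625.

sqrt(37)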